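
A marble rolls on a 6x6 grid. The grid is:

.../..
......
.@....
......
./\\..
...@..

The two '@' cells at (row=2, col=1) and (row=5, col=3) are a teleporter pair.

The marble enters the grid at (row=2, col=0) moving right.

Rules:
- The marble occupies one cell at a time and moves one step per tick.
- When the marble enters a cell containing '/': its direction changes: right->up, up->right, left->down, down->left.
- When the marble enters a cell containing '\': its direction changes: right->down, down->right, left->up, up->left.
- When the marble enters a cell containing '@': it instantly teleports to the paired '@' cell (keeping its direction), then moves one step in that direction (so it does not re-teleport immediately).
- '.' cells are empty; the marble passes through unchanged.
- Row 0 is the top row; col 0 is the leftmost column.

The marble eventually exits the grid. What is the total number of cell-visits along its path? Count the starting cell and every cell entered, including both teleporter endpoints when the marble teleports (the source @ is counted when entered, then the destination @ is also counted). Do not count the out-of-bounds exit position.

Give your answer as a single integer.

Step 1: enter (2,0), '.' pass, move right to (2,1)
Step 2: enter (2,1), '@' teleport (2,1)->(5,3), also enter (5,3), move right to (5,4)
Step 3: enter (5,4), '.' pass, move right to (5,5)
Step 4: enter (5,5), '.' pass, move right to (5,6)
Step 5: at (5,6) — EXIT via right edge, pos 5
Path length (cell visits): 5

Answer: 5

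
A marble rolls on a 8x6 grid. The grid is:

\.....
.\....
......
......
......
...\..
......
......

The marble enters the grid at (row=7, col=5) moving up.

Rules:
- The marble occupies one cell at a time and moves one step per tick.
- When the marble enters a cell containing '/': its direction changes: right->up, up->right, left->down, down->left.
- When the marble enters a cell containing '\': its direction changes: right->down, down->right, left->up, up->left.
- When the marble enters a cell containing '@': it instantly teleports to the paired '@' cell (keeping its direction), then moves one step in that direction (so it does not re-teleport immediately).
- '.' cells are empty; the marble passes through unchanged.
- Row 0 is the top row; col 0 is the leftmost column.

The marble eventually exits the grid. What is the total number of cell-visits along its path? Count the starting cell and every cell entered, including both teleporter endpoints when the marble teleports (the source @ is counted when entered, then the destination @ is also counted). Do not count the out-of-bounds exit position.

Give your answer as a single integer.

Step 1: enter (7,5), '.' pass, move up to (6,5)
Step 2: enter (6,5), '.' pass, move up to (5,5)
Step 3: enter (5,5), '.' pass, move up to (4,5)
Step 4: enter (4,5), '.' pass, move up to (3,5)
Step 5: enter (3,5), '.' pass, move up to (2,5)
Step 6: enter (2,5), '.' pass, move up to (1,5)
Step 7: enter (1,5), '.' pass, move up to (0,5)
Step 8: enter (0,5), '.' pass, move up to (-1,5)
Step 9: at (-1,5) — EXIT via top edge, pos 5
Path length (cell visits): 8

Answer: 8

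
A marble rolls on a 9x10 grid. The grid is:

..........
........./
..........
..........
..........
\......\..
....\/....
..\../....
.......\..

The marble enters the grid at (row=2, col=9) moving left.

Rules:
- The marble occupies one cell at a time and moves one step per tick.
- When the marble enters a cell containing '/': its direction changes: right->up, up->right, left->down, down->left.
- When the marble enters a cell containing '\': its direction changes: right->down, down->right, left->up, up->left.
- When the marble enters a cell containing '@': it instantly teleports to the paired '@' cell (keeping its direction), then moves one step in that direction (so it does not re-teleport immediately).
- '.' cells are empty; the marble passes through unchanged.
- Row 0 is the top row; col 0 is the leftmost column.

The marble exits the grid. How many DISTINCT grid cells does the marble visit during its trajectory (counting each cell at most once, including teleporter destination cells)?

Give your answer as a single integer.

Step 1: enter (2,9), '.' pass, move left to (2,8)
Step 2: enter (2,8), '.' pass, move left to (2,7)
Step 3: enter (2,7), '.' pass, move left to (2,6)
Step 4: enter (2,6), '.' pass, move left to (2,5)
Step 5: enter (2,5), '.' pass, move left to (2,4)
Step 6: enter (2,4), '.' pass, move left to (2,3)
Step 7: enter (2,3), '.' pass, move left to (2,2)
Step 8: enter (2,2), '.' pass, move left to (2,1)
Step 9: enter (2,1), '.' pass, move left to (2,0)
Step 10: enter (2,0), '.' pass, move left to (2,-1)
Step 11: at (2,-1) — EXIT via left edge, pos 2
Distinct cells visited: 10 (path length 10)

Answer: 10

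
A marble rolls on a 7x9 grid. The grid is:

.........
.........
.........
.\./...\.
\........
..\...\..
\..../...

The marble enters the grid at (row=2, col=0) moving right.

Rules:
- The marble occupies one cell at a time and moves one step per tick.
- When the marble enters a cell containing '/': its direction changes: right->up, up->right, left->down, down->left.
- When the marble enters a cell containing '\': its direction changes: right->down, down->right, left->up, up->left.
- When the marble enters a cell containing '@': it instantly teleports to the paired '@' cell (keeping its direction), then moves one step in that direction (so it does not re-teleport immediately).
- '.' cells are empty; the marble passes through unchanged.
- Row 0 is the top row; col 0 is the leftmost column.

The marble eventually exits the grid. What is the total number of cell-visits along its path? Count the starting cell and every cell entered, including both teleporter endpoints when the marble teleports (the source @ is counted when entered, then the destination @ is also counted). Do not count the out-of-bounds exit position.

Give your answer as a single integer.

Step 1: enter (2,0), '.' pass, move right to (2,1)
Step 2: enter (2,1), '.' pass, move right to (2,2)
Step 3: enter (2,2), '.' pass, move right to (2,3)
Step 4: enter (2,3), '.' pass, move right to (2,4)
Step 5: enter (2,4), '.' pass, move right to (2,5)
Step 6: enter (2,5), '.' pass, move right to (2,6)
Step 7: enter (2,6), '.' pass, move right to (2,7)
Step 8: enter (2,7), '.' pass, move right to (2,8)
Step 9: enter (2,8), '.' pass, move right to (2,9)
Step 10: at (2,9) — EXIT via right edge, pos 2
Path length (cell visits): 9

Answer: 9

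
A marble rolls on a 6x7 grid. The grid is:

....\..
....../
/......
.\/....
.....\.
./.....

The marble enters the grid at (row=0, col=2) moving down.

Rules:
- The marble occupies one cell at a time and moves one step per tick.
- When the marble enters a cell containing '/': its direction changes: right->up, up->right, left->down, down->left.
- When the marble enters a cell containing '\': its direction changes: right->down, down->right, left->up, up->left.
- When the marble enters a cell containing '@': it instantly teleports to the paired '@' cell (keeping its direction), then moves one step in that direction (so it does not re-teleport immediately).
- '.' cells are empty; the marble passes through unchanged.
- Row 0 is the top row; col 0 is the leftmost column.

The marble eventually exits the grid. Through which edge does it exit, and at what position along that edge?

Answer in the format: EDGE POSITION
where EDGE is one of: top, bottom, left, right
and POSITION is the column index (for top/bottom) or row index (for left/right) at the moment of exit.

Answer: top 1

Derivation:
Step 1: enter (0,2), '.' pass, move down to (1,2)
Step 2: enter (1,2), '.' pass, move down to (2,2)
Step 3: enter (2,2), '.' pass, move down to (3,2)
Step 4: enter (3,2), '/' deflects down->left, move left to (3,1)
Step 5: enter (3,1), '\' deflects left->up, move up to (2,1)
Step 6: enter (2,1), '.' pass, move up to (1,1)
Step 7: enter (1,1), '.' pass, move up to (0,1)
Step 8: enter (0,1), '.' pass, move up to (-1,1)
Step 9: at (-1,1) — EXIT via top edge, pos 1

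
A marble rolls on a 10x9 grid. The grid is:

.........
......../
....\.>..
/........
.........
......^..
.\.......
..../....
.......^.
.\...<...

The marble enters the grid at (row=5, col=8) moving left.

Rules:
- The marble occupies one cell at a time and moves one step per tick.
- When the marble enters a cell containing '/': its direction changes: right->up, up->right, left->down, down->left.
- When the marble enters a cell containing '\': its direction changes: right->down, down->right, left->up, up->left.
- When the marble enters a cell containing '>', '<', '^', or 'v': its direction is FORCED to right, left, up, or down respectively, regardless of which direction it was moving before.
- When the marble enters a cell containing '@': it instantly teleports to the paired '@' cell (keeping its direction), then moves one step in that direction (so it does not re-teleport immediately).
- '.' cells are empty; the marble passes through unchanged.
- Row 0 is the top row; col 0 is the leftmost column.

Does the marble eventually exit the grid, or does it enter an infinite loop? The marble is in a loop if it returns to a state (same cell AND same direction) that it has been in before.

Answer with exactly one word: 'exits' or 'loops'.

Answer: exits

Derivation:
Step 1: enter (5,8), '.' pass, move left to (5,7)
Step 2: enter (5,7), '.' pass, move left to (5,6)
Step 3: enter (5,6), '^' forces left->up, move up to (4,6)
Step 4: enter (4,6), '.' pass, move up to (3,6)
Step 5: enter (3,6), '.' pass, move up to (2,6)
Step 6: enter (2,6), '>' forces up->right, move right to (2,7)
Step 7: enter (2,7), '.' pass, move right to (2,8)
Step 8: enter (2,8), '.' pass, move right to (2,9)
Step 9: at (2,9) — EXIT via right edge, pos 2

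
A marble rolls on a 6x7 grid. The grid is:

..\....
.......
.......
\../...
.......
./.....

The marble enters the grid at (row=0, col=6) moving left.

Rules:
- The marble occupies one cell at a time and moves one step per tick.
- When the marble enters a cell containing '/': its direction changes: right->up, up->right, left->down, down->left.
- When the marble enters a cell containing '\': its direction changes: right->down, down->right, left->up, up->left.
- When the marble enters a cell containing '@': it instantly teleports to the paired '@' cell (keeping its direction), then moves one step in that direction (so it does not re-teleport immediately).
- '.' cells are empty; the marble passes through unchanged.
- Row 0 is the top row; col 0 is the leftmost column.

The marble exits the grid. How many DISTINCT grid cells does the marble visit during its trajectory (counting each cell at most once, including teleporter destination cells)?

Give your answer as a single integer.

Answer: 5

Derivation:
Step 1: enter (0,6), '.' pass, move left to (0,5)
Step 2: enter (0,5), '.' pass, move left to (0,4)
Step 3: enter (0,4), '.' pass, move left to (0,3)
Step 4: enter (0,3), '.' pass, move left to (0,2)
Step 5: enter (0,2), '\' deflects left->up, move up to (-1,2)
Step 6: at (-1,2) — EXIT via top edge, pos 2
Distinct cells visited: 5 (path length 5)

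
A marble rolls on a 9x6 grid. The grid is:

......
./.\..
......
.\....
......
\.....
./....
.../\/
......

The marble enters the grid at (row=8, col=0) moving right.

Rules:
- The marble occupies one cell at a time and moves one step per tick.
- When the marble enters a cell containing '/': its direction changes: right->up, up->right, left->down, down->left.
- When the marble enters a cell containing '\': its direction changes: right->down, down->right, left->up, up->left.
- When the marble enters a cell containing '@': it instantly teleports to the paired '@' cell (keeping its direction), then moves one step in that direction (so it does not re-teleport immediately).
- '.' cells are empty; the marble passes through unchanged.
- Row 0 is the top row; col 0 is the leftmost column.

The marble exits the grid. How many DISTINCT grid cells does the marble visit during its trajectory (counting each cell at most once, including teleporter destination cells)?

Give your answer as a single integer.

Step 1: enter (8,0), '.' pass, move right to (8,1)
Step 2: enter (8,1), '.' pass, move right to (8,2)
Step 3: enter (8,2), '.' pass, move right to (8,3)
Step 4: enter (8,3), '.' pass, move right to (8,4)
Step 5: enter (8,4), '.' pass, move right to (8,5)
Step 6: enter (8,5), '.' pass, move right to (8,6)
Step 7: at (8,6) — EXIT via right edge, pos 8
Distinct cells visited: 6 (path length 6)

Answer: 6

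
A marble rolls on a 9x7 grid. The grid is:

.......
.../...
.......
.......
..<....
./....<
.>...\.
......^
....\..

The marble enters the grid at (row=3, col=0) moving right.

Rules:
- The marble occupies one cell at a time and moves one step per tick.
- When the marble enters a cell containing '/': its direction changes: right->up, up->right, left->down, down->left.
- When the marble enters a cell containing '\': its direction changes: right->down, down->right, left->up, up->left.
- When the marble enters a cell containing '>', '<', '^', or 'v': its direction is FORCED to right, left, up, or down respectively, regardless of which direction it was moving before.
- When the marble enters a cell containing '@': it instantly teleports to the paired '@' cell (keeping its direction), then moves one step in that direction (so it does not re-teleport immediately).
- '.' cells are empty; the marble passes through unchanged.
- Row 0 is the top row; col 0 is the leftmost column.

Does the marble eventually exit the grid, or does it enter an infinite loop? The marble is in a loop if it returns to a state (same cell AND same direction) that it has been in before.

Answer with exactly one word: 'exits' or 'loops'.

Answer: exits

Derivation:
Step 1: enter (3,0), '.' pass, move right to (3,1)
Step 2: enter (3,1), '.' pass, move right to (3,2)
Step 3: enter (3,2), '.' pass, move right to (3,3)
Step 4: enter (3,3), '.' pass, move right to (3,4)
Step 5: enter (3,4), '.' pass, move right to (3,5)
Step 6: enter (3,5), '.' pass, move right to (3,6)
Step 7: enter (3,6), '.' pass, move right to (3,7)
Step 8: at (3,7) — EXIT via right edge, pos 3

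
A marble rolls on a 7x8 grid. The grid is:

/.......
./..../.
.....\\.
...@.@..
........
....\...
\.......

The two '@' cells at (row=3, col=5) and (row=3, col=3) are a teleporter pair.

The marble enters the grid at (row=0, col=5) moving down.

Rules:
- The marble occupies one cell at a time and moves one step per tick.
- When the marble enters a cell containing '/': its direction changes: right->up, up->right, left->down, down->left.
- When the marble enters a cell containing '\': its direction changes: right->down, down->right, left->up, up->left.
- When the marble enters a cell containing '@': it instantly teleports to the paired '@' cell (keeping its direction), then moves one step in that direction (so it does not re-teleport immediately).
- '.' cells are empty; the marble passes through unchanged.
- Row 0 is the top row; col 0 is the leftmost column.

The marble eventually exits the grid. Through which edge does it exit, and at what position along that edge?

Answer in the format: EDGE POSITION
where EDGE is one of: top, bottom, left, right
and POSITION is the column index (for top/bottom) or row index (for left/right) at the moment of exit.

Step 1: enter (0,5), '.' pass, move down to (1,5)
Step 2: enter (1,5), '.' pass, move down to (2,5)
Step 3: enter (2,5), '\' deflects down->right, move right to (2,6)
Step 4: enter (2,6), '\' deflects right->down, move down to (3,6)
Step 5: enter (3,6), '.' pass, move down to (4,6)
Step 6: enter (4,6), '.' pass, move down to (5,6)
Step 7: enter (5,6), '.' pass, move down to (6,6)
Step 8: enter (6,6), '.' pass, move down to (7,6)
Step 9: at (7,6) — EXIT via bottom edge, pos 6

Answer: bottom 6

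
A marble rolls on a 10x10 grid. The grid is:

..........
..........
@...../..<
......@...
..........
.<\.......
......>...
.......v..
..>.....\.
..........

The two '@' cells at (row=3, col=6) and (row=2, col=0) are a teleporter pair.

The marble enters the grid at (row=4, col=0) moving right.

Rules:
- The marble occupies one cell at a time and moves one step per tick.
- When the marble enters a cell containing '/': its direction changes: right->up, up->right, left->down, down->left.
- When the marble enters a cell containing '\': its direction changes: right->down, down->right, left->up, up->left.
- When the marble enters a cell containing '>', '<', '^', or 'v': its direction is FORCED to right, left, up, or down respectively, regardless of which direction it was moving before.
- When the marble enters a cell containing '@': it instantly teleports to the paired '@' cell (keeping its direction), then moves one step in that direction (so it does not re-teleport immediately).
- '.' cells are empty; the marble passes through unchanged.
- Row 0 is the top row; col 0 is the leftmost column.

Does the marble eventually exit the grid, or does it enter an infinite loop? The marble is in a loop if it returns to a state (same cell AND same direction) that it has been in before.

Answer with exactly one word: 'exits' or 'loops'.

Step 1: enter (4,0), '.' pass, move right to (4,1)
Step 2: enter (4,1), '.' pass, move right to (4,2)
Step 3: enter (4,2), '.' pass, move right to (4,3)
Step 4: enter (4,3), '.' pass, move right to (4,4)
Step 5: enter (4,4), '.' pass, move right to (4,5)
Step 6: enter (4,5), '.' pass, move right to (4,6)
Step 7: enter (4,6), '.' pass, move right to (4,7)
Step 8: enter (4,7), '.' pass, move right to (4,8)
Step 9: enter (4,8), '.' pass, move right to (4,9)
Step 10: enter (4,9), '.' pass, move right to (4,10)
Step 11: at (4,10) — EXIT via right edge, pos 4

Answer: exits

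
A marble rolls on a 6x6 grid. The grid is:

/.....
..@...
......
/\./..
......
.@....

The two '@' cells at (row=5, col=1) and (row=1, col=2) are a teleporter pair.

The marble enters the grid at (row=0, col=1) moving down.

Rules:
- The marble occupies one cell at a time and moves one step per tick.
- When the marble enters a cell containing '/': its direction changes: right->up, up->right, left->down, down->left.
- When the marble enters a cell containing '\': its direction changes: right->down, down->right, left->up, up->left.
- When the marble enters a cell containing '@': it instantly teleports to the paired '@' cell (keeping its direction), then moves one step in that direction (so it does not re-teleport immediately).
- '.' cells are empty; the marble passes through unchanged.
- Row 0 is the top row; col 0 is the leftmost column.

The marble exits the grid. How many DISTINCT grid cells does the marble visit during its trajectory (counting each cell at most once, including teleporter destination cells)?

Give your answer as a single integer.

Step 1: enter (0,1), '.' pass, move down to (1,1)
Step 2: enter (1,1), '.' pass, move down to (2,1)
Step 3: enter (2,1), '.' pass, move down to (3,1)
Step 4: enter (3,1), '\' deflects down->right, move right to (3,2)
Step 5: enter (3,2), '.' pass, move right to (3,3)
Step 6: enter (3,3), '/' deflects right->up, move up to (2,3)
Step 7: enter (2,3), '.' pass, move up to (1,3)
Step 8: enter (1,3), '.' pass, move up to (0,3)
Step 9: enter (0,3), '.' pass, move up to (-1,3)
Step 10: at (-1,3) — EXIT via top edge, pos 3
Distinct cells visited: 9 (path length 9)

Answer: 9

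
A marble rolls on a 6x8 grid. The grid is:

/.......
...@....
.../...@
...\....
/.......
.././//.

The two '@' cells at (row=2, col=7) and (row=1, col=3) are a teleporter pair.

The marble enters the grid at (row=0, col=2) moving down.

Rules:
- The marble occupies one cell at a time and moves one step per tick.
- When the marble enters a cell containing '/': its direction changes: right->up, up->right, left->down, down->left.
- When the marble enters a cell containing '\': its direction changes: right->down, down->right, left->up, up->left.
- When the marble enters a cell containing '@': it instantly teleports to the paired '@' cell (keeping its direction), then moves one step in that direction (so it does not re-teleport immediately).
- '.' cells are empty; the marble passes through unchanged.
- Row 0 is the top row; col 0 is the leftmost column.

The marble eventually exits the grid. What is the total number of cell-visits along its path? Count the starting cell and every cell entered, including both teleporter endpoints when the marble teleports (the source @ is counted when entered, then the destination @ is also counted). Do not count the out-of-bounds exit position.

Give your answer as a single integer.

Step 1: enter (0,2), '.' pass, move down to (1,2)
Step 2: enter (1,2), '.' pass, move down to (2,2)
Step 3: enter (2,2), '.' pass, move down to (3,2)
Step 4: enter (3,2), '.' pass, move down to (4,2)
Step 5: enter (4,2), '.' pass, move down to (5,2)
Step 6: enter (5,2), '/' deflects down->left, move left to (5,1)
Step 7: enter (5,1), '.' pass, move left to (5,0)
Step 8: enter (5,0), '.' pass, move left to (5,-1)
Step 9: at (5,-1) — EXIT via left edge, pos 5
Path length (cell visits): 8

Answer: 8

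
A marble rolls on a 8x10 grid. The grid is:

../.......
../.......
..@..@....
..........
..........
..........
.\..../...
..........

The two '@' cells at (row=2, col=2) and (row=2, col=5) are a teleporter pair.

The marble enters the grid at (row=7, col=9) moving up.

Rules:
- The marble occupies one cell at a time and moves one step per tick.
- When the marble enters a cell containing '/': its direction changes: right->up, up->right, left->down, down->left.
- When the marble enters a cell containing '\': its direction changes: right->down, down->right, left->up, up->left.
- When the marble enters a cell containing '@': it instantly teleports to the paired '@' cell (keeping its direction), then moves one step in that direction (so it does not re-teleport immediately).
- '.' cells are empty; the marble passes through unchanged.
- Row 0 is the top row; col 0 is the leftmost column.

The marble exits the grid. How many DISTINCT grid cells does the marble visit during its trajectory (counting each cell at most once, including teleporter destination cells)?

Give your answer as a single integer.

Answer: 8

Derivation:
Step 1: enter (7,9), '.' pass, move up to (6,9)
Step 2: enter (6,9), '.' pass, move up to (5,9)
Step 3: enter (5,9), '.' pass, move up to (4,9)
Step 4: enter (4,9), '.' pass, move up to (3,9)
Step 5: enter (3,9), '.' pass, move up to (2,9)
Step 6: enter (2,9), '.' pass, move up to (1,9)
Step 7: enter (1,9), '.' pass, move up to (0,9)
Step 8: enter (0,9), '.' pass, move up to (-1,9)
Step 9: at (-1,9) — EXIT via top edge, pos 9
Distinct cells visited: 8 (path length 8)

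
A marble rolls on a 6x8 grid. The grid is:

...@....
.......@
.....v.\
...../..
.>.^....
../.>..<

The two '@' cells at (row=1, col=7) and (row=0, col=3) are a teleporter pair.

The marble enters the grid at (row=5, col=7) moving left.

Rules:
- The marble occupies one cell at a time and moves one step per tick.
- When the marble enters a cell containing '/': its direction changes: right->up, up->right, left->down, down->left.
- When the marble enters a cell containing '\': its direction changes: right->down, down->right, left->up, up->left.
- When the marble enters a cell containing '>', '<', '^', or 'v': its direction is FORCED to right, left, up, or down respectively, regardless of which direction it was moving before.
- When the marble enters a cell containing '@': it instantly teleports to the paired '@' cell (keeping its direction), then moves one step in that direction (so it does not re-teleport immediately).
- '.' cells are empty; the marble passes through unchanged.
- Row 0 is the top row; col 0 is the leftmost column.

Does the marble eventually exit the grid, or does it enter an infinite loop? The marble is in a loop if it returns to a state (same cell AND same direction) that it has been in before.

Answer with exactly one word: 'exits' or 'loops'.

Answer: loops

Derivation:
Step 1: enter (5,7), '<' forces left->left, move left to (5,6)
Step 2: enter (5,6), '.' pass, move left to (5,5)
Step 3: enter (5,5), '.' pass, move left to (5,4)
Step 4: enter (5,4), '>' forces left->right, move right to (5,5)
Step 5: enter (5,5), '.' pass, move right to (5,6)
Step 6: enter (5,6), '.' pass, move right to (5,7)
Step 7: enter (5,7), '<' forces right->left, move left to (5,6)
Step 8: at (5,6) dir=left — LOOP DETECTED (seen before)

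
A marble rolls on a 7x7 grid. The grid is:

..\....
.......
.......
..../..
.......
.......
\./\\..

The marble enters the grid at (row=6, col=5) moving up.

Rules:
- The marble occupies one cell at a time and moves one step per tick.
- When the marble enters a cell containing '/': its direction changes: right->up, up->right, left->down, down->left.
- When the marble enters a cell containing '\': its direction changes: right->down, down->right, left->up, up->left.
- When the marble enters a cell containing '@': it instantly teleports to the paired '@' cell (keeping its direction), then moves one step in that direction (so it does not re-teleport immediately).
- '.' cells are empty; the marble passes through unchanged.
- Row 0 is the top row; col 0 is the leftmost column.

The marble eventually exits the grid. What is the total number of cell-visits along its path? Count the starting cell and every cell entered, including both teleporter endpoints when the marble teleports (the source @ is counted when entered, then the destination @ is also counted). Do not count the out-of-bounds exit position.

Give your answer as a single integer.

Answer: 7

Derivation:
Step 1: enter (6,5), '.' pass, move up to (5,5)
Step 2: enter (5,5), '.' pass, move up to (4,5)
Step 3: enter (4,5), '.' pass, move up to (3,5)
Step 4: enter (3,5), '.' pass, move up to (2,5)
Step 5: enter (2,5), '.' pass, move up to (1,5)
Step 6: enter (1,5), '.' pass, move up to (0,5)
Step 7: enter (0,5), '.' pass, move up to (-1,5)
Step 8: at (-1,5) — EXIT via top edge, pos 5
Path length (cell visits): 7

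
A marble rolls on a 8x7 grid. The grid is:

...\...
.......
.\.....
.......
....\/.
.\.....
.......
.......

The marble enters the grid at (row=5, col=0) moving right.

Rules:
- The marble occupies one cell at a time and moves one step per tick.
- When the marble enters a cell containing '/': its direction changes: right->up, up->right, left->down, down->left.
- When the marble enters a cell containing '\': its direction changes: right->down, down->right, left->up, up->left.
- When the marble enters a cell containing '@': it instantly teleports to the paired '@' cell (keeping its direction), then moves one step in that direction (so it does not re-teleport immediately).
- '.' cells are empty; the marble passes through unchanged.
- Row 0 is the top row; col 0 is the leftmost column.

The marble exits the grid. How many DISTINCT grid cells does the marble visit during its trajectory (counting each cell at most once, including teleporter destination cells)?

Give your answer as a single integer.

Answer: 4

Derivation:
Step 1: enter (5,0), '.' pass, move right to (5,1)
Step 2: enter (5,1), '\' deflects right->down, move down to (6,1)
Step 3: enter (6,1), '.' pass, move down to (7,1)
Step 4: enter (7,1), '.' pass, move down to (8,1)
Step 5: at (8,1) — EXIT via bottom edge, pos 1
Distinct cells visited: 4 (path length 4)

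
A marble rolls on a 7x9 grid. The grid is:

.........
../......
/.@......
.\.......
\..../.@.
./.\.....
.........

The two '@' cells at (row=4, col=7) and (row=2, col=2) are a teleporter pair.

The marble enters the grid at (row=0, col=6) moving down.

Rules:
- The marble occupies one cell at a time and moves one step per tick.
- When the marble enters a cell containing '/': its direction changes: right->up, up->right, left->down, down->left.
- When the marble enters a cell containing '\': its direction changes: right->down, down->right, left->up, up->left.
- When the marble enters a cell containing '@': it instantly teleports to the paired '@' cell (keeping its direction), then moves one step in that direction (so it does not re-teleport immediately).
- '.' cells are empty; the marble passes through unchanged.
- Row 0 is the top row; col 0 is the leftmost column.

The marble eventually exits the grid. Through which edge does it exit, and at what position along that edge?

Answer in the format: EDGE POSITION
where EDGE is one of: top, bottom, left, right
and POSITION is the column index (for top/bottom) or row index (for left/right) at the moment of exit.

Step 1: enter (0,6), '.' pass, move down to (1,6)
Step 2: enter (1,6), '.' pass, move down to (2,6)
Step 3: enter (2,6), '.' pass, move down to (3,6)
Step 4: enter (3,6), '.' pass, move down to (4,6)
Step 5: enter (4,6), '.' pass, move down to (5,6)
Step 6: enter (5,6), '.' pass, move down to (6,6)
Step 7: enter (6,6), '.' pass, move down to (7,6)
Step 8: at (7,6) — EXIT via bottom edge, pos 6

Answer: bottom 6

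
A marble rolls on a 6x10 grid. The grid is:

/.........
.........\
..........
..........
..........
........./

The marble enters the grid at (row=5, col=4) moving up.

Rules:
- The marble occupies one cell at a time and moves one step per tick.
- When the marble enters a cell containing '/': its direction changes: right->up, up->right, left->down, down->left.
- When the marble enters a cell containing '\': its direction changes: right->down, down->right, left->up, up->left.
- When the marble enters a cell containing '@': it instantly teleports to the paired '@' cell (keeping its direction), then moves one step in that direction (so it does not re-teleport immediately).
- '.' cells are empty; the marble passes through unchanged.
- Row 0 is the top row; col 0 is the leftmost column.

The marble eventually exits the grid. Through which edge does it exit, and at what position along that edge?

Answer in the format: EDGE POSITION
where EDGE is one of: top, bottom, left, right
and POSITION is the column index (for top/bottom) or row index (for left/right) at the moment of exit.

Step 1: enter (5,4), '.' pass, move up to (4,4)
Step 2: enter (4,4), '.' pass, move up to (3,4)
Step 3: enter (3,4), '.' pass, move up to (2,4)
Step 4: enter (2,4), '.' pass, move up to (1,4)
Step 5: enter (1,4), '.' pass, move up to (0,4)
Step 6: enter (0,4), '.' pass, move up to (-1,4)
Step 7: at (-1,4) — EXIT via top edge, pos 4

Answer: top 4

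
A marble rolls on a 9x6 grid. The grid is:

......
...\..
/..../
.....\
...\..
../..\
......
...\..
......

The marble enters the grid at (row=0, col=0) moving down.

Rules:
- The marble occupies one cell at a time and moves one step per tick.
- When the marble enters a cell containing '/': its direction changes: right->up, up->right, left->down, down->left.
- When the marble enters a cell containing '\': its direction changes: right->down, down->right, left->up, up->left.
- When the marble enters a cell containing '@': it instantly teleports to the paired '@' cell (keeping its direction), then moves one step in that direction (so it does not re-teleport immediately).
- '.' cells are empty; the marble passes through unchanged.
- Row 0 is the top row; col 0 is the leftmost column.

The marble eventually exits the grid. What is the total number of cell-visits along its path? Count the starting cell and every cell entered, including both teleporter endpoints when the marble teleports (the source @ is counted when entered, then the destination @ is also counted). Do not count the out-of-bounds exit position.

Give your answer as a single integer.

Answer: 3

Derivation:
Step 1: enter (0,0), '.' pass, move down to (1,0)
Step 2: enter (1,0), '.' pass, move down to (2,0)
Step 3: enter (2,0), '/' deflects down->left, move left to (2,-1)
Step 4: at (2,-1) — EXIT via left edge, pos 2
Path length (cell visits): 3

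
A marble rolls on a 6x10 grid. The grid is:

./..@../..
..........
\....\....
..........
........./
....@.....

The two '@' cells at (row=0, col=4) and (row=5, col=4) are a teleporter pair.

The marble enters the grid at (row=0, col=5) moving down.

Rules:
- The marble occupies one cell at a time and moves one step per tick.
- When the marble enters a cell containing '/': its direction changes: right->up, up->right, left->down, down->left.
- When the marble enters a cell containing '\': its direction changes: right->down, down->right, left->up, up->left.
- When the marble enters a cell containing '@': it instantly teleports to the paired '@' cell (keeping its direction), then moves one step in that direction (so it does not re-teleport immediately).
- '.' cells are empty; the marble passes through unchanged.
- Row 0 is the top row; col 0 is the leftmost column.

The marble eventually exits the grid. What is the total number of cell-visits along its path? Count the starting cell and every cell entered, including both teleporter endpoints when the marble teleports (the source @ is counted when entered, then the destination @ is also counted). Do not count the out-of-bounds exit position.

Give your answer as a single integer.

Answer: 7

Derivation:
Step 1: enter (0,5), '.' pass, move down to (1,5)
Step 2: enter (1,5), '.' pass, move down to (2,5)
Step 3: enter (2,5), '\' deflects down->right, move right to (2,6)
Step 4: enter (2,6), '.' pass, move right to (2,7)
Step 5: enter (2,7), '.' pass, move right to (2,8)
Step 6: enter (2,8), '.' pass, move right to (2,9)
Step 7: enter (2,9), '.' pass, move right to (2,10)
Step 8: at (2,10) — EXIT via right edge, pos 2
Path length (cell visits): 7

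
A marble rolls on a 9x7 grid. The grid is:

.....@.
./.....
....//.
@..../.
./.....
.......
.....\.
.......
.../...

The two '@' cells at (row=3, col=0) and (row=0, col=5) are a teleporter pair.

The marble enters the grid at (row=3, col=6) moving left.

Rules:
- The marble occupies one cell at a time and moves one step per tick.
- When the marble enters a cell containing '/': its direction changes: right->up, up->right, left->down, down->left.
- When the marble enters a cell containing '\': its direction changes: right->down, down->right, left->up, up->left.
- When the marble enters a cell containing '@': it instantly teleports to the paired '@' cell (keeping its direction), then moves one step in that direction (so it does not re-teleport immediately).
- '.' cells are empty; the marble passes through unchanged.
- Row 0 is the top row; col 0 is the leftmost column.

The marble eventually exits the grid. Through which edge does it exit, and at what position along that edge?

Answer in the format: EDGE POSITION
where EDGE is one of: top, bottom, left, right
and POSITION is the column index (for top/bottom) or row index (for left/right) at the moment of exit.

Step 1: enter (3,6), '.' pass, move left to (3,5)
Step 2: enter (3,5), '/' deflects left->down, move down to (4,5)
Step 3: enter (4,5), '.' pass, move down to (5,5)
Step 4: enter (5,5), '.' pass, move down to (6,5)
Step 5: enter (6,5), '\' deflects down->right, move right to (6,6)
Step 6: enter (6,6), '.' pass, move right to (6,7)
Step 7: at (6,7) — EXIT via right edge, pos 6

Answer: right 6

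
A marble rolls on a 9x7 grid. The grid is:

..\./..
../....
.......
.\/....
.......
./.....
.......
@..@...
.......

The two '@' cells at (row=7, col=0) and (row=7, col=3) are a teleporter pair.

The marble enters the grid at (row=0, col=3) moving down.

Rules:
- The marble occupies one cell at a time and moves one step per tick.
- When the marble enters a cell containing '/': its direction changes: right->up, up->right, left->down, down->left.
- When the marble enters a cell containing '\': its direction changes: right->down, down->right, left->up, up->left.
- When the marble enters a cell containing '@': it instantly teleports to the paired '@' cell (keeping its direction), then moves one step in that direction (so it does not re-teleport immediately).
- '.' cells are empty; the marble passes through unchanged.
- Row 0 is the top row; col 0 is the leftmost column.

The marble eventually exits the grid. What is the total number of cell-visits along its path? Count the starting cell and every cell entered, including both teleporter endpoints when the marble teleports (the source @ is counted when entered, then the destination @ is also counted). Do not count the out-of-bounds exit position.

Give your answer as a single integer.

Answer: 10

Derivation:
Step 1: enter (0,3), '.' pass, move down to (1,3)
Step 2: enter (1,3), '.' pass, move down to (2,3)
Step 3: enter (2,3), '.' pass, move down to (3,3)
Step 4: enter (3,3), '.' pass, move down to (4,3)
Step 5: enter (4,3), '.' pass, move down to (5,3)
Step 6: enter (5,3), '.' pass, move down to (6,3)
Step 7: enter (6,3), '.' pass, move down to (7,3)
Step 8: enter (7,3), '@' teleport (7,3)->(7,0), also enter (7,0), move down to (8,0)
Step 9: enter (8,0), '.' pass, move down to (9,0)
Step 10: at (9,0) — EXIT via bottom edge, pos 0
Path length (cell visits): 10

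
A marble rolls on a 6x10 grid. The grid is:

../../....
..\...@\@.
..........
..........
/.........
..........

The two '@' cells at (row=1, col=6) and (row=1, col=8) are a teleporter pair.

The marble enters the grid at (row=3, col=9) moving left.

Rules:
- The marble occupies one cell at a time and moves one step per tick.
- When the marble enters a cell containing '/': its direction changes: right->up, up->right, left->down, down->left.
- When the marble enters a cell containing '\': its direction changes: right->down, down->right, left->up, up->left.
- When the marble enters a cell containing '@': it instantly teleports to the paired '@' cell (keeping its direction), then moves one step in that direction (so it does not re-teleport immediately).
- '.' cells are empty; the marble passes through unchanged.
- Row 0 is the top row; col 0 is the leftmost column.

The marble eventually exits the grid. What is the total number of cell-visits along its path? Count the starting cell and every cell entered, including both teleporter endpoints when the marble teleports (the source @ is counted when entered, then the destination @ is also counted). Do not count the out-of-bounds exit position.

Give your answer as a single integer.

Step 1: enter (3,9), '.' pass, move left to (3,8)
Step 2: enter (3,8), '.' pass, move left to (3,7)
Step 3: enter (3,7), '.' pass, move left to (3,6)
Step 4: enter (3,6), '.' pass, move left to (3,5)
Step 5: enter (3,5), '.' pass, move left to (3,4)
Step 6: enter (3,4), '.' pass, move left to (3,3)
Step 7: enter (3,3), '.' pass, move left to (3,2)
Step 8: enter (3,2), '.' pass, move left to (3,1)
Step 9: enter (3,1), '.' pass, move left to (3,0)
Step 10: enter (3,0), '.' pass, move left to (3,-1)
Step 11: at (3,-1) — EXIT via left edge, pos 3
Path length (cell visits): 10

Answer: 10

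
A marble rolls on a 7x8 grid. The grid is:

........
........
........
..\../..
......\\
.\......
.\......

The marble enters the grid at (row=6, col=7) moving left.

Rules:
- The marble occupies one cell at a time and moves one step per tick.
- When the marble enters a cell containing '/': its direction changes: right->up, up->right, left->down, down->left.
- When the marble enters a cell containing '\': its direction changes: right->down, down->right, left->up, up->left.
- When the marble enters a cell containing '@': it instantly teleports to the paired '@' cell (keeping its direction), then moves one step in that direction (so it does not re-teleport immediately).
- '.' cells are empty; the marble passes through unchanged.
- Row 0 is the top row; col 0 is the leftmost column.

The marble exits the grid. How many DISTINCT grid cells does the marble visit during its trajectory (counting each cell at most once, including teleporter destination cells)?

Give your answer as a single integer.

Step 1: enter (6,7), '.' pass, move left to (6,6)
Step 2: enter (6,6), '.' pass, move left to (6,5)
Step 3: enter (6,5), '.' pass, move left to (6,4)
Step 4: enter (6,4), '.' pass, move left to (6,3)
Step 5: enter (6,3), '.' pass, move left to (6,2)
Step 6: enter (6,2), '.' pass, move left to (6,1)
Step 7: enter (6,1), '\' deflects left->up, move up to (5,1)
Step 8: enter (5,1), '\' deflects up->left, move left to (5,0)
Step 9: enter (5,0), '.' pass, move left to (5,-1)
Step 10: at (5,-1) — EXIT via left edge, pos 5
Distinct cells visited: 9 (path length 9)

Answer: 9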